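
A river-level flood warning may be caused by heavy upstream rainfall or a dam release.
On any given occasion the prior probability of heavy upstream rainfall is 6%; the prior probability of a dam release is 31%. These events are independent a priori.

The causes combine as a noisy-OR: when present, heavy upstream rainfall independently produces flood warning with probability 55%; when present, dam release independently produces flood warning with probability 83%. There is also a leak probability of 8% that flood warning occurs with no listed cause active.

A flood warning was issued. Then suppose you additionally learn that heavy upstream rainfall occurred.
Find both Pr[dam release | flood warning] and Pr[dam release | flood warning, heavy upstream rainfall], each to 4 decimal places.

Under noisy-OR, P(flood warning | causes) = 1 − (1−0.08)·∏(1−qᵢ) over the active causes.
Numerator (weight on configurations with dam release): 0.245825 + 0.017291 = 0.263116
Normalizer over all consistent configurations: 0.08·0.94·0.69 + 0.8436·0.94·0.31 + 0.586·0.06·0.69 + 0.92962·0.06·0.31 = 0.339264
Posterior = 0.263116 / 0.339264 ≈ 0.7755

With the extra evidence:
Sum P(flood warning|·) weighted by the priors over both values of dam release:
  P(flood warning | heavy upstream rainfall) = 0.586×0.69 + 0.92962×0.31
        = 0.404340 + 0.288182 = 0.692522
Configurations with dam release contribute 0.288182, so
  P(dam release | flood warning, heavy upstream rainfall) = 0.288182 / 0.692522 ≈ 0.4161

Pr[dam release | flood warning] ≈ 0.7755; Pr[dam release | flood warning, heavy upstream rainfall] ≈ 0.4161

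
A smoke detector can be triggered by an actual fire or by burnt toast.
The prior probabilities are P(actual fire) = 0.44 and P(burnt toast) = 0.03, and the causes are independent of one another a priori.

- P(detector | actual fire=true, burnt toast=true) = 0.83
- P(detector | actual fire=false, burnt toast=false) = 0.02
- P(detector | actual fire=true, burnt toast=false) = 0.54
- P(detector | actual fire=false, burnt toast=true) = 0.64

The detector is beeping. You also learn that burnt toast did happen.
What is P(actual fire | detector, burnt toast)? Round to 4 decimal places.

Numerator (weight on configurations with actual fire): 0.83*0.44 = 0.365200
The normalizing constant is 0.64*0.56 + 0.83*0.44 = 0.723600
P(actual fire | detector, burnt toast) = 0.365200/0.723600 ≈ 0.5047

P(actual fire | detector, burnt toast) ≈ 0.5047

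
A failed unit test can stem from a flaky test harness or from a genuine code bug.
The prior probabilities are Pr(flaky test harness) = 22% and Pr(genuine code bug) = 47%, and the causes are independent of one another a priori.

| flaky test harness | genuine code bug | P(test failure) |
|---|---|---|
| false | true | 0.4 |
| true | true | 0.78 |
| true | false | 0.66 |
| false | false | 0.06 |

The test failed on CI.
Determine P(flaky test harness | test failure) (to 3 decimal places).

P(test failure) = 0.06*0.78*0.53 + 0.4*0.78*0.47 + 0.66*0.22*0.53 + 0.78*0.22*0.47 = 0.024804 + 0.146640 + 0.076956 + 0.080652 = 0.329052
Of this, 0.157608 comes from 0.076956 + 0.080652 (the flaky test harness=true cases).
Hence the posterior is 0.157608/0.329052 ≈ 0.479.

P(flaky test harness | test failure) ≈ 0.479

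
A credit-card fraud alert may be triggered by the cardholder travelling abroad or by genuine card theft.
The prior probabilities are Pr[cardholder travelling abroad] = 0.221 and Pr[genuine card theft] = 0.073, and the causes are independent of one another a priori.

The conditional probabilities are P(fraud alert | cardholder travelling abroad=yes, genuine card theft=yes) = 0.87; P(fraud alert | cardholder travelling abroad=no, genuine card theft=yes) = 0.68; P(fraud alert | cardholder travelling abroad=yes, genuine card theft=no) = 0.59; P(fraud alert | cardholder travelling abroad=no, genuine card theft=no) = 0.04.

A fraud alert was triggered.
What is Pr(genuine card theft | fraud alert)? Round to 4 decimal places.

Numerator (weight on configurations with genuine card theft): 0.038670 + 0.014036 = 0.052706
Normalizer over all consistent configurations: 0.04·0.779·0.927 + 0.68·0.779·0.073 + 0.59·0.221·0.927 + 0.87·0.221·0.073 = 0.202463
Posterior = 0.052706 / 0.202463 ≈ 0.2603

Pr(genuine card theft | fraud alert) ≈ 0.2603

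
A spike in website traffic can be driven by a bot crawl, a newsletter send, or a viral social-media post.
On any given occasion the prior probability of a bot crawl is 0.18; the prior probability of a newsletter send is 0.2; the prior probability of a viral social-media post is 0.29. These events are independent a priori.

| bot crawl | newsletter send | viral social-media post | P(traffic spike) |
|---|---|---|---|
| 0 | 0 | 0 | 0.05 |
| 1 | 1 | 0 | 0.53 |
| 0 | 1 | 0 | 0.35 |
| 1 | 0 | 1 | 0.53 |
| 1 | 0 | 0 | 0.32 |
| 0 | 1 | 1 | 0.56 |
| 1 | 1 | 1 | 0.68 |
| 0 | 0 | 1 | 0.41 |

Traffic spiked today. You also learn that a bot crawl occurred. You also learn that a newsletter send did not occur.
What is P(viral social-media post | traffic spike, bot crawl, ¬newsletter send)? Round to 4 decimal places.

P(viral social-media post | traffic spike, bot crawl, ¬newsletter send) ≈ 0.4035

Enumerate both values of viral social-media post and weight by the priors:
  P(traffic spike | bot crawl, ¬newsletter send) = 0.32×0.71 + 0.53×0.29
        = 0.227200 + 0.153700 = 0.380900
Configurations with viral social-media post contribute 0.153700, so
  P(viral social-media post | traffic spike, bot crawl, ¬newsletter send) = 0.153700 / 0.380900 ≈ 0.4035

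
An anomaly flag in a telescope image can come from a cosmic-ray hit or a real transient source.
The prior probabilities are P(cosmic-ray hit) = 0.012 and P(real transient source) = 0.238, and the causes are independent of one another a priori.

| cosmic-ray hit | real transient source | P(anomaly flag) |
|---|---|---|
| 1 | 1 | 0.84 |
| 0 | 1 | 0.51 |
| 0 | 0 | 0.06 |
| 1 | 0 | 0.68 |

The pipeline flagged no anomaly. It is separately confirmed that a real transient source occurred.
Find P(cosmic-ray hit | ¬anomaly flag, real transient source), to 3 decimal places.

Weight on cosmic-ray hit=true, given the evidence: 0.16×0.012 = 0.001920
Denominator P(¬anomaly flag | real transient source): 0.49×0.988 + 0.16×0.012 = 0.486040
Posterior = 0.001920 / 0.486040 ≈ 0.004

P(cosmic-ray hit | ¬anomaly flag, real transient source) ≈ 0.004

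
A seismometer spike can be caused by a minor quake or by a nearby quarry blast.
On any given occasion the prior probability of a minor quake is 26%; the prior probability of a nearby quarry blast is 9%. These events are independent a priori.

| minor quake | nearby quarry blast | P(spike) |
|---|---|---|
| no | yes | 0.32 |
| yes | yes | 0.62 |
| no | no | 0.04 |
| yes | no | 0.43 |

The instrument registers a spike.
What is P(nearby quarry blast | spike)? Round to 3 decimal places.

P(nearby quarry blast | spike) ≈ 0.218

Numerator (weight on configurations with nearby quarry blast): 0.021312 + 0.014508 = 0.035820
Normalizer over all consistent configurations: 0.04*0.74*0.91 + 0.32*0.74*0.09 + 0.43*0.26*0.91 + 0.62*0.26*0.09 = 0.164494
P(nearby quarry blast | spike) = 0.035820/0.164494 ≈ 0.218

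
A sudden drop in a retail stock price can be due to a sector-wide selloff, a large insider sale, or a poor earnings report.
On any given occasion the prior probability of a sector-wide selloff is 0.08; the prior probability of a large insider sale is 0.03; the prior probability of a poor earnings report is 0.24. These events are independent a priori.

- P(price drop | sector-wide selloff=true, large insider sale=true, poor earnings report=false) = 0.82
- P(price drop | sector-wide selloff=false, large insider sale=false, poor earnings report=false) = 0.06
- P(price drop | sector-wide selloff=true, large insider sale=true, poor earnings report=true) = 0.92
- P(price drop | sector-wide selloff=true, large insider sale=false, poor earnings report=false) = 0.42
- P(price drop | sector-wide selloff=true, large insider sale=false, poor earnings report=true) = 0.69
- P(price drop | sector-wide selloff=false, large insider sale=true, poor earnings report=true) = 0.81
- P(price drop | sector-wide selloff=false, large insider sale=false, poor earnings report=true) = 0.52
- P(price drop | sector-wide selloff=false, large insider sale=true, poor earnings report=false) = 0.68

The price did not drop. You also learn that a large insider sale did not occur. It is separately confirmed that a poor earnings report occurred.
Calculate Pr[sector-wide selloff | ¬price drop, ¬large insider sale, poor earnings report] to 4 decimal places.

Pr[sector-wide selloff | ¬price drop, ¬large insider sale, poor earnings report] ≈ 0.0532

Enumerate both values of sector-wide selloff and weight by the priors:
  P(¬price drop | ¬large insider sale, poor earnings report) = 0.48*0.92 + 0.31*0.08
        = 0.441600 + 0.024800 = 0.466400
Configurations with sector-wide selloff contribute 0.024800, so
  P(sector-wide selloff | ¬price drop, ¬large insider sale, poor earnings report) = 0.024800 / 0.466400 ≈ 0.0532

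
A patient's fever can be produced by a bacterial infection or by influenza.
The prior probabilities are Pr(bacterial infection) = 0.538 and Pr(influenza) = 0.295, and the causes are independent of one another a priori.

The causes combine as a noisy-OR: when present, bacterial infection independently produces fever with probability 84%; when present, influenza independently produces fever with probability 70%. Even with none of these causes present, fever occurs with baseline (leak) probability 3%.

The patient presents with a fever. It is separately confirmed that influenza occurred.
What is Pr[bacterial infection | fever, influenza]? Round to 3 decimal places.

Pr[bacterial infection | fever, influenza] ≈ 0.610

Under noisy-OR, P(fever | causes) = 1 − (1−0.03)·∏(1−qᵢ) over the active causes.
Weight on bacterial infection=true, given the evidence: 0.95344·0.538 = 0.512951
The normalizing constant is 0.709·0.462 + 0.95344·0.538 = 0.840509
Posterior = 0.512951 / 0.840509 ≈ 0.610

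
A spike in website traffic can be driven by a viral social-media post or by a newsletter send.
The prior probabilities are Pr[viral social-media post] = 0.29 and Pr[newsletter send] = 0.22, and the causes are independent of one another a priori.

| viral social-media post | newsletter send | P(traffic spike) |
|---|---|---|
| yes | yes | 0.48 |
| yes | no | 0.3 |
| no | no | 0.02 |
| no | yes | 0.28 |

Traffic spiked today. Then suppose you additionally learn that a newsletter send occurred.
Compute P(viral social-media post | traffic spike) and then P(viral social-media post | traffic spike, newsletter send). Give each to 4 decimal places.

By total probability over the 4 (viral social-media post, newsletter send) configurations:
  P(traffic spike) = 0.02·0.71·0.78 + 0.28·0.71·0.22 + 0.3·0.29·0.78 + 0.48·0.29·0.22
        = 0.011076 + 0.043736 + 0.067860 + 0.030624 = 0.153296
Keeping only the viral social-media post-present terms gives 0.098484, so
  P(viral social-media post | traffic spike) = 0.098484 / 0.153296 ≈ 0.6424

Now also conditioning on newsletter send=true:
Sum P(traffic spike|·) weighted by the priors over both values of viral social-media post:
  P(traffic spike | newsletter send) = 0.28×0.71 + 0.48×0.29
        = 0.198800 + 0.139200 = 0.338000
Keeping only the viral social-media post-present terms gives 0.139200, so
  P(viral social-media post | traffic spike, newsletter send) = 0.139200 / 0.338000 ≈ 0.4118
This is intercausal reasoning (explaining away): once newsletter send accounts for the traffic spike, viral social-media post becomes less likely.

P(viral social-media post | traffic spike) ≈ 0.6424; P(viral social-media post | traffic spike, newsletter send) ≈ 0.4118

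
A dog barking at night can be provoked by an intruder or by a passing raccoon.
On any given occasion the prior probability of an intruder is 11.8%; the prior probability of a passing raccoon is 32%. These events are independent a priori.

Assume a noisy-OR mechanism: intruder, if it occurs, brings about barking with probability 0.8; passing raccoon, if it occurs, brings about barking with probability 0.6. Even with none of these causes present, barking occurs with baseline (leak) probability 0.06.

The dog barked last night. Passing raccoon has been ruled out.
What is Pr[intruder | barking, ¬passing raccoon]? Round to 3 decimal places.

Pr[intruder | barking, ¬passing raccoon] ≈ 0.644

Under noisy-OR, P(barking | causes) = 1 − (1−0.06)·∏(1−qᵢ) over the active causes.
Enumerate both values of intruder and weight by the priors:
  P(barking | ¬passing raccoon) = 0.06×0.882 + 0.812×0.118
        = 0.052920 + 0.095816 = 0.148736
Keeping only the intruder-present terms gives 0.095816, so
  P(intruder | barking, ¬passing raccoon) = 0.095816 / 0.148736 ≈ 0.644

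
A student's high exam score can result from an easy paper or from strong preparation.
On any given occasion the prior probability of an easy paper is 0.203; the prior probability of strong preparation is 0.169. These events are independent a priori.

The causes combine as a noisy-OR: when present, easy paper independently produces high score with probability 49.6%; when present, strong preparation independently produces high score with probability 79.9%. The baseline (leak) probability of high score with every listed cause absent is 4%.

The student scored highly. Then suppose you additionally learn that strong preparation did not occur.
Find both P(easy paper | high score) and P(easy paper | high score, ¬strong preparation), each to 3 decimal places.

P(easy paper | high score) ≈ 0.466; P(easy paper | high score, ¬strong preparation) ≈ 0.767

Under noisy-OR, P(high score | causes) = 1 − (1−0.04)·∏(1−qᵢ) over the active causes.
Numerator (weight on configurations with easy paper): 0.087073 + 0.030971 = 0.118044
Normalizer over all consistent configurations: 0.04*0.797*0.831 + 0.80704*0.797*0.169 + 0.51616*0.203*0.831 + 0.902748*0.203*0.169 = 0.253239
P(easy paper | high score) = 0.118044/0.253239 ≈ 0.466

With the extra evidence:
P(high score | ¬strong preparation) = 0.04·0.797 + 0.51616·0.203 = 0.031880 + 0.104780 = 0.136660
Restricting to configurations with easy paper present: 0.51616·0.203 = 0.104780.
Hence the posterior is 0.104780/0.136660 ≈ 0.767.
Ruling out strong preparation raises the posterior on easy paper — the flip side of explaining away.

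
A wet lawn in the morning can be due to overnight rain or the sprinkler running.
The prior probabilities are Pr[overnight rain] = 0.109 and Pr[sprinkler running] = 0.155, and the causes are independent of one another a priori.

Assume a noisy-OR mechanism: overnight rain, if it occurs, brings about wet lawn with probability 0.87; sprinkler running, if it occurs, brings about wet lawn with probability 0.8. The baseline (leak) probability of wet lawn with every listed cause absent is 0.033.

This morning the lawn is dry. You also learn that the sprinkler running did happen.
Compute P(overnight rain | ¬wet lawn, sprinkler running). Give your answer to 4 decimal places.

P(overnight rain | ¬wet lawn, sprinkler running) ≈ 0.0157

Under noisy-OR, P(wet lawn | causes) = 1 − (1−0.033)·∏(1−qᵢ) over the active causes.
Enumerate both values of overnight rain and weight by the priors:
  P(¬wet lawn | sprinkler running) = 0.1934*0.891 + 0.025142*0.109
        = 0.172319 + 0.002740 = 0.175059
Configurations with overnight rain contribute 0.002740, so
  P(overnight rain | ¬wet lawn, sprinkler running) = 0.002740 / 0.175059 ≈ 0.0157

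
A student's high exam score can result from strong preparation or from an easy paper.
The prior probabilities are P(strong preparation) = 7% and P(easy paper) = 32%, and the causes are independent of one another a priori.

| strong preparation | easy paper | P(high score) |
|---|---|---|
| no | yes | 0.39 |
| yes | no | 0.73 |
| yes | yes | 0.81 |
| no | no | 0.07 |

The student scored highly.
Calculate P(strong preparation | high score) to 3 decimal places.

P(high score) = 0.07·0.93·0.68 + 0.39·0.93·0.32 + 0.73·0.07·0.68 + 0.81·0.07·0.32 = 0.044268 + 0.116064 + 0.034748 + 0.018144 = 0.213224
Restricting to configurations with strong preparation present: 0.034748 + 0.018144 = 0.052892.
Hence the posterior is 0.052892/0.213224 ≈ 0.248.

P(strong preparation | high score) ≈ 0.248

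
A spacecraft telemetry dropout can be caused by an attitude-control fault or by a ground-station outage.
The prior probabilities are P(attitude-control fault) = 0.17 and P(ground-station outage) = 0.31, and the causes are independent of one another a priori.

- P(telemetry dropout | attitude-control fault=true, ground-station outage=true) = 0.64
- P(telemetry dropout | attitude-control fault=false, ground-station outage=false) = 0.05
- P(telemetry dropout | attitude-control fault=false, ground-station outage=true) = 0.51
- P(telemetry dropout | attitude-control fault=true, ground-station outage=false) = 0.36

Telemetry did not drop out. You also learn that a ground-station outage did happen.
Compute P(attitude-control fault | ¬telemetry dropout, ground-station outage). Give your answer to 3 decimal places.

Weight on attitude-control fault=true, given the evidence: 0.36*0.17 = 0.061200
Normalizer over all consistent configurations: 0.49*0.83 + 0.36*0.17 = 0.467900
P(attitude-control fault | ¬telemetry dropout, ground-station outage) = 0.061200/0.467900 ≈ 0.131

P(attitude-control fault | ¬telemetry dropout, ground-station outage) ≈ 0.131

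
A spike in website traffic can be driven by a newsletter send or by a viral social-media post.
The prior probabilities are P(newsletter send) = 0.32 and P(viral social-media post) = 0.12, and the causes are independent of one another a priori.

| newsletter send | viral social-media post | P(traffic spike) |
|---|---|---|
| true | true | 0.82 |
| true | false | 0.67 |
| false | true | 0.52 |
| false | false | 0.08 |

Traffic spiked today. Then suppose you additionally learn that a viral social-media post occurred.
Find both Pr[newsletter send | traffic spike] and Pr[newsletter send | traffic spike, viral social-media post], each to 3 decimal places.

Pr[newsletter send | traffic spike] ≈ 0.709; Pr[newsletter send | traffic spike, viral social-media post] ≈ 0.426

P(traffic spike) = 0.08*0.68*0.88 + 0.52*0.68*0.12 + 0.67*0.32*0.88 + 0.82*0.32*0.12 = 0.047872 + 0.042432 + 0.188672 + 0.031488 = 0.310464
The newsletter send-present share is 0.188672 + 0.031488 = 0.220160.
P(newsletter send | traffic spike) = 0.220160 / 0.310464 ≈ 0.709

With the extra evidence:
Sum P(traffic spike|·) weighted by the priors over both values of newsletter send:
  P(traffic spike | viral social-media post) = 0.52*0.68 + 0.82*0.32
        = 0.353600 + 0.262400 = 0.616000
Configurations with newsletter send contribute 0.262400, so
  P(newsletter send | traffic spike, viral social-media post) = 0.262400 / 0.616000 ≈ 0.426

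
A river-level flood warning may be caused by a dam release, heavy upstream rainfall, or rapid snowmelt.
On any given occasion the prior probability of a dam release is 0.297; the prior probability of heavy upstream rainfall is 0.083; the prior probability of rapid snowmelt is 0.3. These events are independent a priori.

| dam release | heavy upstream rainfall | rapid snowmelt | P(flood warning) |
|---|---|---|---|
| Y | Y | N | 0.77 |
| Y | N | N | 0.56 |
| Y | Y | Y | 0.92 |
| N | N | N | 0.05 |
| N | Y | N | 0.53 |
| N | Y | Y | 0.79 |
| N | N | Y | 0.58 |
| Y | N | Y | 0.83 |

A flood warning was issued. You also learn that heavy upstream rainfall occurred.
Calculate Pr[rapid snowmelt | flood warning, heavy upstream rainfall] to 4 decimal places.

Pr[rapid snowmelt | flood warning, heavy upstream rainfall] ≈ 0.3713

By total probability over the 4 (dam release, rapid snowmelt) configurations:
  P(flood warning | heavy upstream rainfall) = 0.53×0.703×0.7 + 0.79×0.703×0.3 + 0.77×0.297×0.7 + 0.92×0.297×0.3
        = 0.260813 + 0.166611 + 0.160083 + 0.081972 = 0.669479
The terms with rapid snowmelt present sum to 0.248583, so
  P(rapid snowmelt | flood warning, heavy upstream rainfall) = 0.248583 / 0.669479 ≈ 0.3713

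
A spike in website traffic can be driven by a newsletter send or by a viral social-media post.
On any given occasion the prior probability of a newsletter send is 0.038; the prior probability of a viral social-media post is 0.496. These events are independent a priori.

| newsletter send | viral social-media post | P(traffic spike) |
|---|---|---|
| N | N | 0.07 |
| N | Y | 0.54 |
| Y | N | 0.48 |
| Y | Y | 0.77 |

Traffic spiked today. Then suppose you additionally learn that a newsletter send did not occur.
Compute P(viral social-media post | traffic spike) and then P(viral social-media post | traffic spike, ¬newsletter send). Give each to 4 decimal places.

P(traffic spike) = 0.07×0.962×0.504 + 0.54×0.962×0.496 + 0.48×0.038×0.504 + 0.77×0.038×0.496 = 0.033939 + 0.257662 + 0.009193 + 0.014513 = 0.315307
The viral social-media post-present share is 0.257662 + 0.014513 = 0.272175.
Hence the posterior is 0.272175/0.315307 ≈ 0.8632.

Now also conditioning on newsletter send≠true:
For the numerator, keep only viral social-media post=true terms: 0.54·0.496 = 0.267840
Denominator P(traffic spike | ¬newsletter send): 0.07·0.504 + 0.54·0.496 = 0.303120
Posterior = 0.267840 / 0.303120 ≈ 0.8836
Ruling out newsletter send raises the posterior on viral social-media post — the flip side of explaining away.

P(viral social-media post | traffic spike) ≈ 0.8632; P(viral social-media post | traffic spike, ¬newsletter send) ≈ 0.8836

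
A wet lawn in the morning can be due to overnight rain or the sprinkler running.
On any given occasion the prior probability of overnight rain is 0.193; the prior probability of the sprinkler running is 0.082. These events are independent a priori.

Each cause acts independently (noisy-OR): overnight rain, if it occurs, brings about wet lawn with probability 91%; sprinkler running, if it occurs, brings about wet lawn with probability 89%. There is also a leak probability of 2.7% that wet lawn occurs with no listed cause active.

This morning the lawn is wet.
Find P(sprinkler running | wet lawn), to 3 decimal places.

Under noisy-OR, P(wet lawn | causes) = 1 − (1−0.027)·∏(1−qᵢ) over the active causes.
For the numerator, keep only sprinkler running=true terms: 0.059091 + 0.015674 = 0.074765
Normalizer over all consistent configurations: 0.027·0.807·0.918 + 0.89297·0.807·0.082 + 0.91243·0.193·0.918 + 0.990367·0.193·0.082 = 0.256426
Posterior = 0.074765 / 0.256426 ≈ 0.292

P(sprinkler running | wet lawn) ≈ 0.292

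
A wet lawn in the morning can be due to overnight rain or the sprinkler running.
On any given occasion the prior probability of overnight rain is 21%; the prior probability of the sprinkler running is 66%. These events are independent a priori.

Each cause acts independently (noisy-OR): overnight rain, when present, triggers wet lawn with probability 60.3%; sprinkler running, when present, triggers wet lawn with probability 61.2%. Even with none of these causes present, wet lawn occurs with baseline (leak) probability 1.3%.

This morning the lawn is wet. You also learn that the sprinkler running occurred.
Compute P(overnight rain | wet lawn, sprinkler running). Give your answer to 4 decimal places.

Under noisy-OR, P(wet lawn | causes) = 1 − (1−0.013)·∏(1−qᵢ) over the active causes.
Sum P(wet lawn|·) weighted by the priors over both values of overnight rain:
  P(wet lawn | sprinkler running) = 0.617044×0.79 + 0.847966×0.21
        = 0.487465 + 0.178073 = 0.665538
Configurations with overnight rain contribute 0.178073, so
  P(overnight rain | wet lawn, sprinkler running) = 0.178073 / 0.665538 ≈ 0.2676

P(overnight rain | wet lawn, sprinkler running) ≈ 0.2676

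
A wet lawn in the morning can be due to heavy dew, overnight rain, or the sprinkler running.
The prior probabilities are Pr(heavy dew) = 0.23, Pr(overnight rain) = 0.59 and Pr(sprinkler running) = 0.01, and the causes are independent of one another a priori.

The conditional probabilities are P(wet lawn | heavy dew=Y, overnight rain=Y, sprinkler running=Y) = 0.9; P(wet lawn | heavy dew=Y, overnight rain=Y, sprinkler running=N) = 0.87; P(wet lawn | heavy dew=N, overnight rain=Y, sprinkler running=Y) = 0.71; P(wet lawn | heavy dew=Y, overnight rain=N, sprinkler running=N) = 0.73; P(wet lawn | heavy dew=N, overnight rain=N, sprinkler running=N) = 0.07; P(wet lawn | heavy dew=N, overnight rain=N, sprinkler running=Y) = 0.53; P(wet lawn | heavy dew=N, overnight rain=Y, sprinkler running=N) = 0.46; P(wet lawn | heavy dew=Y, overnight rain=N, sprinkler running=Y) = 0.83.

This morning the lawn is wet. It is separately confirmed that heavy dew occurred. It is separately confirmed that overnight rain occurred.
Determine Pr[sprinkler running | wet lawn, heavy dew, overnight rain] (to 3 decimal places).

Enumerate both values of sprinkler running and weight by the priors:
  P(wet lawn | heavy dew, overnight rain) = 0.87·0.99 + 0.9·0.01
        = 0.861300 + 0.009000 = 0.870300
The terms with sprinkler running present sum to 0.009000, so
  P(sprinkler running | wet lawn, heavy dew, overnight rain) = 0.009000 / 0.870300 ≈ 0.010

Pr[sprinkler running | wet lawn, heavy dew, overnight rain] ≈ 0.010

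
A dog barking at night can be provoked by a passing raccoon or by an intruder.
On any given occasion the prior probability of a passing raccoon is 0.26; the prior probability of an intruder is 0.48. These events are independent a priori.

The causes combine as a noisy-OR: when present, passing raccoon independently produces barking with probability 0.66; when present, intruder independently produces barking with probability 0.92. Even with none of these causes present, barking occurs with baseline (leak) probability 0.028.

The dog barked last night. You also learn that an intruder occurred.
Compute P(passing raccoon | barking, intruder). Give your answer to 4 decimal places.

P(passing raccoon | barking, intruder) ≈ 0.2706

Under noisy-OR, P(barking | causes) = 1 − (1−0.028)·∏(1−qᵢ) over the active causes.
By total probability over both values of passing raccoon:
  P(barking | intruder) = 0.92224×0.74 + 0.973562×0.26
        = 0.682458 + 0.253126 = 0.935584
The terms with passing raccoon present sum to 0.253126, so
  P(passing raccoon | barking, intruder) = 0.253126 / 0.935584 ≈ 0.2706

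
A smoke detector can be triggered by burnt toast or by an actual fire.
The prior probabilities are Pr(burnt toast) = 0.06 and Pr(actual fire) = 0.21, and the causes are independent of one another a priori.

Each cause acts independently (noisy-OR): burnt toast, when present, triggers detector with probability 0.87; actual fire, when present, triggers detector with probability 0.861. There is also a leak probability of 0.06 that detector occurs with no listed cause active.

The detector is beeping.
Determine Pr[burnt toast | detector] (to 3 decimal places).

Under noisy-OR, P(detector | causes) = 1 − (1−0.06)·∏(1−qᵢ) over the active causes.
Enumerate the 4 (burnt toast, actual fire) configurations and weight by the priors:
  P(detector) = 0.06·0.94·0.79 + 0.86934·0.94·0.21 + 0.8778·0.06·0.79 + 0.983014·0.06·0.21
        = 0.044556 + 0.171608 + 0.041608 + 0.012386 = 0.270158
Configurations with burnt toast contribute 0.053994, so
  P(burnt toast | detector) = 0.053994 / 0.270158 ≈ 0.200

Pr[burnt toast | detector] ≈ 0.200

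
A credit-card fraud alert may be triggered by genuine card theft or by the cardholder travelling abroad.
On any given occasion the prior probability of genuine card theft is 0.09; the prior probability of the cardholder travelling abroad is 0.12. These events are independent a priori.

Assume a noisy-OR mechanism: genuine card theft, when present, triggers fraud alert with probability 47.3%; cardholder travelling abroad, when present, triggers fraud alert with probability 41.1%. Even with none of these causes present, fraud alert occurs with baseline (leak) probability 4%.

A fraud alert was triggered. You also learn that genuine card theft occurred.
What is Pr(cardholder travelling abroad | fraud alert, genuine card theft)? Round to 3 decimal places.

Under noisy-OR, P(fraud alert | causes) = 1 − (1−0.04)·∏(1−qᵢ) over the active causes.
For the numerator, keep only cardholder travelling abroad=true terms: 0.702013·0.12 = 0.084242
The normalizing constant is 0.49408·0.88 + 0.702013·0.12 = 0.519032
P(cardholder travelling abroad | fraud alert, genuine card theft) = 0.084242/0.519032 ≈ 0.162

Pr(cardholder travelling abroad | fraud alert, genuine card theft) ≈ 0.162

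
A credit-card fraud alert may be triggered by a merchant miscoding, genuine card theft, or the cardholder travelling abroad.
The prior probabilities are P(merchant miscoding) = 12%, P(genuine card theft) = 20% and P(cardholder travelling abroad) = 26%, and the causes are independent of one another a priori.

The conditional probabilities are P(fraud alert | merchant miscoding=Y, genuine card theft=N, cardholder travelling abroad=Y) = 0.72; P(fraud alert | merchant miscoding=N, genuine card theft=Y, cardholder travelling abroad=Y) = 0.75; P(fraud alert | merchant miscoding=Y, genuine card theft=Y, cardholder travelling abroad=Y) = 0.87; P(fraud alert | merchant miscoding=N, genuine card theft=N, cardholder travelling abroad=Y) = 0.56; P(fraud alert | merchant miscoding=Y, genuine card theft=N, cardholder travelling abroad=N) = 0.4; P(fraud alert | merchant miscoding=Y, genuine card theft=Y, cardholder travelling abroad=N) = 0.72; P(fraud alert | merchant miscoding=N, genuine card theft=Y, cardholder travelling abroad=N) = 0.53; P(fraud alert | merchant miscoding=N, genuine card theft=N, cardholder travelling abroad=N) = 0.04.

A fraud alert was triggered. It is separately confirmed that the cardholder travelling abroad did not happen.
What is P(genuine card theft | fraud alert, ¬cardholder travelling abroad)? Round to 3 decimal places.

For the numerator, keep only genuine card theft=true terms: 0.093280 + 0.017280 = 0.110560
The normalizing constant is 0.04·0.88·0.8 + 0.53·0.88·0.2 + 0.4·0.12·0.8 + 0.72·0.12·0.2 = 0.177120
Posterior = 0.110560 / 0.177120 ≈ 0.624

P(genuine card theft | fraud alert, ¬cardholder travelling abroad) ≈ 0.624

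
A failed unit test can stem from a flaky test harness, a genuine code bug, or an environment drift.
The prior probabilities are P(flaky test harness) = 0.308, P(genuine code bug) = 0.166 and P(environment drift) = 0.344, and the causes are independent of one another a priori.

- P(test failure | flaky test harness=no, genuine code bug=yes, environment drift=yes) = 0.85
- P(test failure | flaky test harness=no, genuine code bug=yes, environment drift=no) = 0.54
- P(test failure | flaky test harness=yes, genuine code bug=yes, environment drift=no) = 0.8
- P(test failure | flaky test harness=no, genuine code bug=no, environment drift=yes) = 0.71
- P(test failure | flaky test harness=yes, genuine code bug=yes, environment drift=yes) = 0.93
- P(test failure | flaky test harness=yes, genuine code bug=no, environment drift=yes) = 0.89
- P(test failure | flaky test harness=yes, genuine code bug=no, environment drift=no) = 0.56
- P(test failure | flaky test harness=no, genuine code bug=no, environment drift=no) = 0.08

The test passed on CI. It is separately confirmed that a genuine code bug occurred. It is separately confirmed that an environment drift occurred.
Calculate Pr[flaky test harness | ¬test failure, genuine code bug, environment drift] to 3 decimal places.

Pr[flaky test harness | ¬test failure, genuine code bug, environment drift] ≈ 0.172

For the numerator, keep only flaky test harness=true terms: 0.07×0.308 = 0.021560
Denominator P(¬test failure | genuine code bug, environment drift): 0.15×0.692 + 0.07×0.308 = 0.125360
P(flaky test harness | ¬test failure, genuine code bug, environment drift) = 0.021560/0.125360 ≈ 0.172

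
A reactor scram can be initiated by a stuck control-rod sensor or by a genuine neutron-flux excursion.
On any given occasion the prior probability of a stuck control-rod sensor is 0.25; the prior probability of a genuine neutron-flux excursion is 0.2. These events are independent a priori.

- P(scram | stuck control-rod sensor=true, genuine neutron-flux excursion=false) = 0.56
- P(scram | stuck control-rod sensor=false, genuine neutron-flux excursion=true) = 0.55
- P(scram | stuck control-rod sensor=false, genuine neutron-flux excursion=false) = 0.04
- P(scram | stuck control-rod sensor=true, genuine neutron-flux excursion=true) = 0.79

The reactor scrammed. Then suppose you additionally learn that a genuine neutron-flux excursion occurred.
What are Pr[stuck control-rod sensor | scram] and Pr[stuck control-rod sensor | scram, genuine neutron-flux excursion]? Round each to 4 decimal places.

Pr[stuck control-rod sensor | scram] ≈ 0.5872; Pr[stuck control-rod sensor | scram, genuine neutron-flux excursion] ≈ 0.3238

For the numerator, keep only stuck control-rod sensor=true terms: 0.112000 + 0.039500 = 0.151500
The normalizing constant is 0.04×0.75×0.8 + 0.55×0.75×0.2 + 0.56×0.25×0.8 + 0.79×0.25×0.2 = 0.258000
P(stuck control-rod sensor | scram) = 0.151500/0.258000 ≈ 0.5872

Now also conditioning on genuine neutron-flux excursion=true:
Sum P(scram|·) weighted by the priors over both values of stuck control-rod sensor:
  P(scram | genuine neutron-flux excursion) = 0.55*0.75 + 0.79*0.25
        = 0.412500 + 0.197500 = 0.610000
Keeping only the stuck control-rod sensor-present terms gives 0.197500, so
  P(stuck control-rod sensor | scram, genuine neutron-flux excursion) = 0.197500 / 0.610000 ≈ 0.3238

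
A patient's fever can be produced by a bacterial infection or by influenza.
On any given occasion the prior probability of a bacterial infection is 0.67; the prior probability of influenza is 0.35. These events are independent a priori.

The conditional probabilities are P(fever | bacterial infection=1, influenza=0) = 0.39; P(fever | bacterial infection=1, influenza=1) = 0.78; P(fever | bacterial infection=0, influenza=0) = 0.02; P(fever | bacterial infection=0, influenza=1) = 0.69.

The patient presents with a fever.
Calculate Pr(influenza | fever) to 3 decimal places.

P(fever) = 0.02*0.33*0.65 + 0.69*0.33*0.35 + 0.39*0.67*0.65 + 0.78*0.67*0.35 = 0.004290 + 0.079695 + 0.169845 + 0.182910 = 0.436740
Of this, 0.262605 comes from 0.079695 + 0.182910 (the influenza=true cases).
Hence the posterior is 0.262605/0.436740 ≈ 0.601.

Pr(influenza | fever) ≈ 0.601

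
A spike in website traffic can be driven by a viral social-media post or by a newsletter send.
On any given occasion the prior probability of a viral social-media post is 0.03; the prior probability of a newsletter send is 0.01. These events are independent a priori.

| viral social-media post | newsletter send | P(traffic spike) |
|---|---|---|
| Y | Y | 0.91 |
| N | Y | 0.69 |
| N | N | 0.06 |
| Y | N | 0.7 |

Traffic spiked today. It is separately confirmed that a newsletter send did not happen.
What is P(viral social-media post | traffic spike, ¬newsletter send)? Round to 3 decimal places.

P(viral social-media post | traffic spike, ¬newsletter send) ≈ 0.265

P(traffic spike | ¬newsletter send) = 0.06×0.97 + 0.7×0.03 = 0.058200 + 0.021000 = 0.079200
Of this, 0.021000 comes from 0.7×0.03 (the viral social-media post=true cases).
So P(viral social-media post | traffic spike, ¬newsletter send) = 0.021000/0.079200 ≈ 0.265.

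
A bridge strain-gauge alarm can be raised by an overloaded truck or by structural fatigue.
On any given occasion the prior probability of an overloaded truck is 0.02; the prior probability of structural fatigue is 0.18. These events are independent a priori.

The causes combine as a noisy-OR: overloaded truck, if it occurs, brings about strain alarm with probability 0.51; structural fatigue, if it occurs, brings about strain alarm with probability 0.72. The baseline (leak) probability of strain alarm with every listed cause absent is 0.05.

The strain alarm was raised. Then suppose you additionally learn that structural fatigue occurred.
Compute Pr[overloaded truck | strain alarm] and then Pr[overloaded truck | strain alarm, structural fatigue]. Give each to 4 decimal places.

Pr[overloaded truck | strain alarm] ≈ 0.0655; Pr[overloaded truck | strain alarm, structural fatigue] ≈ 0.0236

Under noisy-OR, P(strain alarm | causes) = 1 − (1−0.05)·∏(1−qᵢ) over the active causes.
By total probability over the 4 (overloaded truck, structural fatigue) configurations:
  P(strain alarm) = 0.05×0.98×0.82 + 0.734×0.98×0.18 + 0.5345×0.02×0.82 + 0.86966×0.02×0.18
        = 0.040180 + 0.129478 + 0.008766 + 0.003131 = 0.181555
Keeping only the overloaded truck-present terms gives 0.011897, so
  P(overloaded truck | strain alarm) = 0.011897 / 0.181555 ≈ 0.0655

With the extra evidence:
P(strain alarm | structural fatigue) = 0.734×0.98 + 0.86966×0.02 = 0.719320 + 0.017393 = 0.736713
Of this, 0.017393 comes from 0.86966×0.02 (the overloaded truck=true cases).
P(overloaded truck | strain alarm, structural fatigue) = 0.017393 / 0.736713 ≈ 0.0236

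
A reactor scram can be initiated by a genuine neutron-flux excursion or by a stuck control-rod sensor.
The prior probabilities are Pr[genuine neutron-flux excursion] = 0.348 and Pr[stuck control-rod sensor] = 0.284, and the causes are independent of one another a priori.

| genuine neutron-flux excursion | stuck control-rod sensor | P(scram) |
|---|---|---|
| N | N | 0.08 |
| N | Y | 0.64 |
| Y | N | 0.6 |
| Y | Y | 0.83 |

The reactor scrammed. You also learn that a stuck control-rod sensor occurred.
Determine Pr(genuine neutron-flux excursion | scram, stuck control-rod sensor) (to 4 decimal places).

Numerator (weight on configurations with genuine neutron-flux excursion): 0.83·0.348 = 0.288840
Denominator P(scram | stuck control-rod sensor): 0.64·0.652 + 0.83·0.348 = 0.706120
P(genuine neutron-flux excursion | scram, stuck control-rod sensor) = 0.288840/0.706120 ≈ 0.4091

Pr(genuine neutron-flux excursion | scram, stuck control-rod sensor) ≈ 0.4091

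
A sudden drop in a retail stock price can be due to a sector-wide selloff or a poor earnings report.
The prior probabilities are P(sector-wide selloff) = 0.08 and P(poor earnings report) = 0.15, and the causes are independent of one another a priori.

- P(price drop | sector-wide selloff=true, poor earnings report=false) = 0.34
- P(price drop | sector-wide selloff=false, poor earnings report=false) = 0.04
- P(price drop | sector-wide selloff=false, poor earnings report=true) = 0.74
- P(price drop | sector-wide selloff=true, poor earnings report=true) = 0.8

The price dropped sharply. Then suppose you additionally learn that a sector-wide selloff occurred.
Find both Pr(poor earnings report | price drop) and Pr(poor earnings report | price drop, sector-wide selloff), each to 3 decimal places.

Pr(poor earnings report | price drop) ≈ 0.673; Pr(poor earnings report | price drop, sector-wide selloff) ≈ 0.293

P(price drop) = 0.04×0.92×0.85 + 0.74×0.92×0.15 + 0.34×0.08×0.85 + 0.8×0.08×0.15 = 0.031280 + 0.102120 + 0.023120 + 0.009600 = 0.166120
Restricting to configurations with poor earnings report present: 0.102120 + 0.009600 = 0.111720.
P(poor earnings report | price drop) = 0.111720 / 0.166120 ≈ 0.673

With the extra evidence:
By total probability over both values of poor earnings report:
  P(price drop | sector-wide selloff) = 0.34*0.85 + 0.8*0.15
        = 0.289000 + 0.120000 = 0.409000
Configurations with poor earnings report contribute 0.120000, so
  P(poor earnings report | price drop, sector-wide selloff) = 0.120000 / 0.409000 ≈ 0.293
This is intercausal reasoning (explaining away): once sector-wide selloff accounts for the price drop, poor earnings report becomes less likely.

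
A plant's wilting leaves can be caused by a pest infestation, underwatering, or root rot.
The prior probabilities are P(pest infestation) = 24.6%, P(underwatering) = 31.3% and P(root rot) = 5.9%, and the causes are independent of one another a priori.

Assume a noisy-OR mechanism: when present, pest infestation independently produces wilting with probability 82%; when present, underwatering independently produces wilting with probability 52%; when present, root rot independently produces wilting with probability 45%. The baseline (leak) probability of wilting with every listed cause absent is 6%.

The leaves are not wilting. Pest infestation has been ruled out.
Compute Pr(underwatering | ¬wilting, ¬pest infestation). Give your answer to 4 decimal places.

Pr(underwatering | ¬wilting, ¬pest infestation) ≈ 0.1794

Under noisy-OR, P(wilting | causes) = 1 − (1−0.06)·∏(1−qᵢ) over the active causes.
P(¬wilting | ¬pest infestation) = 0.94×0.687×0.941 + 0.517×0.687×0.059 + 0.4512×0.313×0.941 + 0.24816×0.313×0.059 = 0.607679 + 0.020956 + 0.132893 + 0.004583 = 0.766111
Of this, 0.137476 comes from 0.132893 + 0.004583 (the underwatering=true cases).
P(underwatering | ¬wilting, ¬pest infestation) = 0.137476 / 0.766111 ≈ 0.1794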